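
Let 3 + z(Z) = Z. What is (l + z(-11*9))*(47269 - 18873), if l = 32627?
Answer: 923579900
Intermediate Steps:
z(Z) = -3 + Z
(l + z(-11*9))*(47269 - 18873) = (32627 + (-3 - 11*9))*(47269 - 18873) = (32627 + (-3 - 99))*28396 = (32627 - 102)*28396 = 32525*28396 = 923579900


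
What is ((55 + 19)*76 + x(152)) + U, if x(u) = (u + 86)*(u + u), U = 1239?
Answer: 79215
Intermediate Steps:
x(u) = 2*u*(86 + u) (x(u) = (86 + u)*(2*u) = 2*u*(86 + u))
((55 + 19)*76 + x(152)) + U = ((55 + 19)*76 + 2*152*(86 + 152)) + 1239 = (74*76 + 2*152*238) + 1239 = (5624 + 72352) + 1239 = 77976 + 1239 = 79215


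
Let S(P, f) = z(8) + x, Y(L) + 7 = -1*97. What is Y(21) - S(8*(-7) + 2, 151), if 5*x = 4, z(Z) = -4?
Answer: -504/5 ≈ -100.80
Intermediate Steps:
x = ⅘ (x = (⅕)*4 = ⅘ ≈ 0.80000)
Y(L) = -104 (Y(L) = -7 - 1*97 = -7 - 97 = -104)
S(P, f) = -16/5 (S(P, f) = -4 + ⅘ = -16/5)
Y(21) - S(8*(-7) + 2, 151) = -104 - 1*(-16/5) = -104 + 16/5 = -504/5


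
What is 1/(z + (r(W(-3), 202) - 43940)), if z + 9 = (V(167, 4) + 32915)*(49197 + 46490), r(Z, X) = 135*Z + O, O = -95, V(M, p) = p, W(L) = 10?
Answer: 1/3149877659 ≈ 3.1747e-10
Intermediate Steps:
r(Z, X) = -95 + 135*Z (r(Z, X) = 135*Z - 95 = -95 + 135*Z)
z = 3149920344 (z = -9 + (4 + 32915)*(49197 + 46490) = -9 + 32919*95687 = -9 + 3149920353 = 3149920344)
1/(z + (r(W(-3), 202) - 43940)) = 1/(3149920344 + ((-95 + 135*10) - 43940)) = 1/(3149920344 + ((-95 + 1350) - 43940)) = 1/(3149920344 + (1255 - 43940)) = 1/(3149920344 - 42685) = 1/3149877659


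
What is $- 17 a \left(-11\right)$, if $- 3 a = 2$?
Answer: $- \frac{374}{3} \approx -124.67$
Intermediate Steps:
$a = - \frac{2}{3}$ ($a = \left(- \frac{1}{3}\right) 2 = - \frac{2}{3} \approx -0.66667$)
$- 17 a \left(-11\right) = \left(-17\right) \left(- \frac{2}{3}\right) \left(-11\right) = \frac{34}{3} \left(-11\right) = - \frac{374}{3}$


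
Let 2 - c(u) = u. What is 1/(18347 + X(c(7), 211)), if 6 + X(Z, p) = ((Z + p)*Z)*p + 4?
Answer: -1/198985 ≈ -5.0255e-6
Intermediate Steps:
c(u) = 2 - u
X(Z, p) = -2 + Z*p*(Z + p) (X(Z, p) = -6 + (((Z + p)*Z)*p + 4) = -6 + ((Z*(Z + p))*p + 4) = -6 + (Z*p*(Z + p) + 4) = -6 + (4 + Z*p*(Z + p)) = -2 + Z*p*(Z + p))
1/(18347 + X(c(7), 211)) = 1/(18347 + (-2 + (2 - 1*7)*211**2 + 211*(2 - 1*7)**2)) = 1/(18347 + (-2 + (2 - 7)*44521 + 211*(2 - 7)**2)) = 1/(18347 + (-2 - 5*44521 + 211*(-5)**2)) = 1/(18347 + (-2 - 222605 + 211*25)) = 1/(18347 + (-2 - 222605 + 5275)) = 1/(18347 - 217332) = 1/(-198985) = -1/198985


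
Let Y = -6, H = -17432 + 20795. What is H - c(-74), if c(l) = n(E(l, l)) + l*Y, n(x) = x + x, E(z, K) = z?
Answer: 3067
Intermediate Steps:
H = 3363
n(x) = 2*x
c(l) = -4*l (c(l) = 2*l + l*(-6) = 2*l - 6*l = -4*l)
H - c(-74) = 3363 - (-4)*(-74) = 3363 - 1*296 = 3363 - 296 = 3067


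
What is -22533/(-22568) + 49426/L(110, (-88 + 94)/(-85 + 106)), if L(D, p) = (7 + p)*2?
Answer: 557887153/164424 ≈ 3393.0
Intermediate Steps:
L(D, p) = 14 + 2*p
-22533/(-22568) + 49426/L(110, (-88 + 94)/(-85 + 106)) = -22533/(-22568) + 49426/(14 + 2*((-88 + 94)/(-85 + 106))) = -22533*(-1/22568) + 49426/(14 + 2*(6/21)) = 3219/3224 + 49426/(14 + 2*(6*(1/21))) = 3219/3224 + 49426/(14 + 2*(2/7)) = 3219/3224 + 49426/(14 + 4/7) = 3219/3224 + 49426/(102/7) = 3219/3224 + 49426*(7/102) = 3219/3224 + 172991/51 = 557887153/164424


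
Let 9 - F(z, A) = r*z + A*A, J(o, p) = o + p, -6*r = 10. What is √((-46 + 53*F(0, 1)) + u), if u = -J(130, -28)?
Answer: 2*√69 ≈ 16.613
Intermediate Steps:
r = -5/3 (r = -⅙*10 = -5/3 ≈ -1.6667)
F(z, A) = 9 - A² + 5*z/3 (F(z, A) = 9 - (-5*z/3 + A*A) = 9 - (-5*z/3 + A²) = 9 - (A² - 5*z/3) = 9 + (-A² + 5*z/3) = 9 - A² + 5*z/3)
u = -102 (u = -(130 - 28) = -1*102 = -102)
√((-46 + 53*F(0, 1)) + u) = √((-46 + 53*(9 - 1*1² + (5/3)*0)) - 102) = √((-46 + 53*(9 - 1*1 + 0)) - 102) = √((-46 + 53*(9 - 1 + 0)) - 102) = √((-46 + 53*8) - 102) = √((-46 + 424) - 102) = √(378 - 102) = √276 = 2*√69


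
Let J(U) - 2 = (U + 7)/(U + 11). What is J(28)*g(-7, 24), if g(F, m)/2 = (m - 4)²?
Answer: 90400/39 ≈ 2317.9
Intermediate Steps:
J(U) = 2 + (7 + U)/(11 + U) (J(U) = 2 + (U + 7)/(U + 11) = 2 + (7 + U)/(11 + U))
g(F, m) = 2*(-4 + m)² (g(F, m) = 2*(m - 4)² = 2*(-4 + m)²)
J(28)*g(-7, 24) = ((29 + 3*28)/(11 + 28))*(2*(-4 + 24)²) = ((29 + 84)/39)*(2*20²) = ((1/39)*113)*(2*400) = (113/39)*800 = 90400/39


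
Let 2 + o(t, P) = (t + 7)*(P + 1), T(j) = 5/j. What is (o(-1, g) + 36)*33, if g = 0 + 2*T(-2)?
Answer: 330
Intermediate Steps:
g = -5 (g = 0 + 2*(5/(-2)) = 0 + 2*(5*(-½)) = 0 + 2*(-5/2) = 0 - 5 = -5)
o(t, P) = -2 + (1 + P)*(7 + t) (o(t, P) = -2 + (t + 7)*(P + 1) = -2 + (7 + t)*(1 + P) = -2 + (1 + P)*(7 + t))
(o(-1, g) + 36)*33 = ((5 - 1 + 7*(-5) - 5*(-1)) + 36)*33 = ((5 - 1 - 35 + 5) + 36)*33 = (-26 + 36)*33 = 10*33 = 330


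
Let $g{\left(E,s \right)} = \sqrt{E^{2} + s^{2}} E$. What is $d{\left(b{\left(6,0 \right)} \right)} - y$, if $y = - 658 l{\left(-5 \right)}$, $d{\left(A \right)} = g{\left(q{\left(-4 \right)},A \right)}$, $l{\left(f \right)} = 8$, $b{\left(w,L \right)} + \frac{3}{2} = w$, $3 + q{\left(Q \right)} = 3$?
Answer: $5264$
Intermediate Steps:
$q{\left(Q \right)} = 0$ ($q{\left(Q \right)} = -3 + 3 = 0$)
$b{\left(w,L \right)} = - \frac{3}{2} + w$
$g{\left(E,s \right)} = E \sqrt{E^{2} + s^{2}}$
$d{\left(A \right)} = 0$ ($d{\left(A \right)} = 0 \sqrt{0^{2} + A^{2}} = 0 \sqrt{0 + A^{2}} = 0 \sqrt{A^{2}} = 0$)
$y = -5264$ ($y = \left(-658\right) 8 = -5264$)
$d{\left(b{\left(6,0 \right)} \right)} - y = 0 - -5264 = 0 + 5264 = 5264$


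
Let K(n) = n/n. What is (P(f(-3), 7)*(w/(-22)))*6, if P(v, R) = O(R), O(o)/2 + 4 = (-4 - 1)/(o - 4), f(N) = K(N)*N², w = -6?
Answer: -204/11 ≈ -18.545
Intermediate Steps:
K(n) = 1
f(N) = N² (f(N) = 1*N² = N²)
O(o) = -8 - 10/(-4 + o) (O(o) = -8 + 2*((-4 - 1)/(o - 4)) = -8 + 2*(-5/(-4 + o)) = -8 - 10/(-4 + o))
P(v, R) = 2*(11 - 4*R)/(-4 + R)
(P(f(-3), 7)*(w/(-22)))*6 = ((2*(11 - 4*7)/(-4 + 7))*(-6/(-22)))*6 = ((2*(11 - 28)/3)*(-6*(-1/22)))*6 = ((2*(⅓)*(-17))*(3/11))*6 = -34/3*3/11*6 = -34/11*6 = -204/11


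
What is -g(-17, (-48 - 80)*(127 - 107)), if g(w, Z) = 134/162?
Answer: -67/81 ≈ -0.82716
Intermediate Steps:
g(w, Z) = 67/81 (g(w, Z) = 134*(1/162) = 67/81)
-g(-17, (-48 - 80)*(127 - 107)) = -1*67/81 = -67/81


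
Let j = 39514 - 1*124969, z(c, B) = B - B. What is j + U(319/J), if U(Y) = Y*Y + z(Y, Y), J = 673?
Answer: -38704945934/452929 ≈ -85455.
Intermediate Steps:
z(c, B) = 0
U(Y) = Y² (U(Y) = Y*Y + 0 = Y² + 0 = Y²)
j = -85455 (j = 39514 - 124969 = -85455)
j + U(319/J) = -85455 + (319/673)² = -85455 + 101761/452929 = -38704945934/452929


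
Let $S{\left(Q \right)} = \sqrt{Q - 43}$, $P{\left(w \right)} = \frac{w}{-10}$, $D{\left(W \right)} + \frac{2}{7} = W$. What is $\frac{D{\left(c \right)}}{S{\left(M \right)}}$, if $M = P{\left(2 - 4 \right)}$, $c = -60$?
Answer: $\frac{211 i \sqrt{1070}}{749} \approx 9.2149 i$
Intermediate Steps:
$D{\left(W \right)} = - \frac{2}{7} + W$
$P{\left(w \right)} = - \frac{w}{10}$ ($P{\left(w \right)} = w \left(- \frac{1}{10}\right) = - \frac{w}{10}$)
$M = \frac{1}{5}$ ($M = - \frac{2 - 4}{10} = \left(- \frac{1}{10}\right) \left(-2\right) = \frac{1}{5} \approx 0.2$)
$S{\left(Q \right)} = \sqrt{-43 + Q}$
$\frac{D{\left(c \right)}}{S{\left(M \right)}} = \frac{- \frac{2}{7} - 60}{\sqrt{-43 + \frac{1}{5}}} = - \frac{422}{7 \sqrt{- \frac{214}{5}}} = - \frac{422}{7 \frac{i \sqrt{1070}}{5}} = - \frac{422 \left(- \frac{i \sqrt{1070}}{214}\right)}{7} = \frac{211 i \sqrt{1070}}{749}$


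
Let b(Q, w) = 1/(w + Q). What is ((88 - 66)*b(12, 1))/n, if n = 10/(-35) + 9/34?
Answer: -5236/65 ≈ -80.554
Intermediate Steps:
b(Q, w) = 1/(Q + w)
n = -5/238 (n = 10*(-1/35) + 9*(1/34) = -2/7 + 9/34 = -5/238 ≈ -0.021008)
((88 - 66)*b(12, 1))/n = ((88 - 66)/(12 + 1))/(-5/238) = (22/13)*(-238/5) = -5236/65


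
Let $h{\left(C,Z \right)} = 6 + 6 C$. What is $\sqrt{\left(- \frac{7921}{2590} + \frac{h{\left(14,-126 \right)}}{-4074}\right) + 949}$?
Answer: $\frac{\sqrt{59703147111090}}{251230} \approx 30.756$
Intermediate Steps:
$\sqrt{\left(- \frac{7921}{2590} + \frac{h{\left(14,-126 \right)}}{-4074}\right) + 949} = \sqrt{\left(- \frac{7921}{2590} + \frac{6 + 6 \cdot 14}{-4074}\right) + 949} = \sqrt{\left(\left(-7921\right) \frac{1}{2590} + \left(6 + 84\right) \left(- \frac{1}{4074}\right)\right) + 949} = \sqrt{\left(- \frac{7921}{2590} + 90 \left(- \frac{1}{4074}\right)\right) + 949} = \sqrt{\left(- \frac{7921}{2590} - \frac{15}{679}\right) + 949} = \sqrt{- \frac{773887}{251230} + 949} = \sqrt{\frac{237643383}{251230}} = \frac{\sqrt{59703147111090}}{251230}$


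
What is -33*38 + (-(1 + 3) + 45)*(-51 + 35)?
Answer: -1910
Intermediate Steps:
-33*38 + (-(1 + 3) + 45)*(-51 + 35) = -1254 + (-1*4 + 45)*(-16) = -1254 + (-4 + 45)*(-16) = -1254 + 41*(-16) = -1254 - 656 = -1910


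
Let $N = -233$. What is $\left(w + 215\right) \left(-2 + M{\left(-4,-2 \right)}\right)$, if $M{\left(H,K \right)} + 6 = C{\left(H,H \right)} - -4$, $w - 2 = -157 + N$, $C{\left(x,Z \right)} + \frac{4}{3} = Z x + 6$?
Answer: $- \frac{8650}{3} \approx -2883.3$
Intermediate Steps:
$C{\left(x,Z \right)} = \frac{14}{3} + Z x$ ($C{\left(x,Z \right)} = - \frac{4}{3} + \left(Z x + 6\right) = - \frac{4}{3} + \left(6 + Z x\right) = \frac{14}{3} + Z x$)
$w = -388$ ($w = 2 - 390 = -388$)
$M{\left(H,K \right)} = \frac{8}{3} + H^{2}$ ($M{\left(H,K \right)} = -6 + \left(\left(\frac{14}{3} + H H\right) - -4\right) = -6 + \left(\left(\frac{14}{3} + H^{2}\right) + 4\right) = -6 + \left(\frac{26}{3} + H^{2}\right) = \frac{8}{3} + H^{2}$)
$\left(w + 215\right) \left(-2 + M{\left(-4,-2 \right)}\right) = \left(-388 + 215\right) \left(-2 + \left(\frac{8}{3} + \left(-4\right)^{2}\right)\right) = - 173 \left(-2 + \left(\frac{8}{3} + 16\right)\right) = - 173 \left(-2 + \frac{56}{3}\right) = \left(-173\right) \frac{50}{3} = - \frac{8650}{3}$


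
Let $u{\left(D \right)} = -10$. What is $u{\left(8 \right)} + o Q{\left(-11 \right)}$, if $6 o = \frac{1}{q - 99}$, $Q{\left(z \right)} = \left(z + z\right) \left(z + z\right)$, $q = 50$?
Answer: $- \frac{1712}{147} \approx -11.646$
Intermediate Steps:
$Q{\left(z \right)} = 4 z^{2}$ ($Q{\left(z \right)} = 2 z 2 z = 4 z^{2}$)
$o = - \frac{1}{294}$ ($o = \frac{1}{6 \left(50 - 99\right)} = \frac{1}{6 \left(-49\right)} = \frac{1}{6} \left(- \frac{1}{49}\right) = - \frac{1}{294} \approx -0.0034014$)
$u{\left(8 \right)} + o Q{\left(-11 \right)} = -10 - \frac{4 \left(-11\right)^{2}}{294} = -10 - \frac{4 \cdot 121}{294} = -10 - \frac{242}{147} = - \frac{1712}{147}$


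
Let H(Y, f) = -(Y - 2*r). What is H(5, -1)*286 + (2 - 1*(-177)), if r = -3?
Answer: -2967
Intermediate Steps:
H(Y, f) = -6 - Y (H(Y, f) = -(Y - 2*(-3)) = -(Y + 6) = -(6 + Y) = -6 - Y)
H(5, -1)*286 + (2 - 1*(-177)) = (-6 - 1*5)*286 + (2 - 1*(-177)) = (-6 - 5)*286 + (2 + 177) = -11*286 + 179 = -3146 + 179 = -2967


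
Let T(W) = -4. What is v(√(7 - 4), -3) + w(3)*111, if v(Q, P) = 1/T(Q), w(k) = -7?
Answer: -3109/4 ≈ -777.25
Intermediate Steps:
v(Q, P) = -¼ (v(Q, P) = 1/(-4) = -¼)
v(√(7 - 4), -3) + w(3)*111 = -¼ - 7*111 = -¼ - 777 = -3109/4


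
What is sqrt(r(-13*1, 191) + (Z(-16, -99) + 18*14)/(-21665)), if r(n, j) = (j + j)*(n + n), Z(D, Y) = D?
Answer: 2*I*sqrt(1165452512910)/21665 ≈ 99.659*I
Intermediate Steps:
r(n, j) = 4*j*n (r(n, j) = (2*j)*(2*n) = 4*j*n)
sqrt(r(-13*1, 191) + (Z(-16, -99) + 18*14)/(-21665)) = sqrt(4*191*(-13*1) + (-16 + 18*14)/(-21665)) = sqrt(4*191*(-13) + (-16 + 252)*(-1/21665)) = sqrt(-9932 + 236*(-1/21665)) = sqrt(-9932 - 236/21665) = sqrt(-215177016/21665) = 2*I*sqrt(1165452512910)/21665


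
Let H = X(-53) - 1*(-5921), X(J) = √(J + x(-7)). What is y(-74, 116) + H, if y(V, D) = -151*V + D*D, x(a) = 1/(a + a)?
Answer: 30551 + I*√10402/14 ≈ 30551.0 + 7.285*I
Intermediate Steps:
x(a) = 1/(2*a)
X(J) = √(-1/14 + J) (X(J) = √(J + (½)/(-7)) = √(J + (½)*(-⅐)) = √(J - 1/14) = √(-1/14 + J))
y(V, D) = D² - 151*V (y(V, D) = -151*V + D² = D² - 151*V)
H = 5921 + I*√10402/14 (H = √(-14 + 196*(-53))/14 - 1*(-5921) = √(-14 - 10388)/14 + 5921 = √(-10402)/14 + 5921 = (I*√10402)/14 + 5921 = I*√10402/14 + 5921 = 5921 + I*√10402/14 ≈ 5921.0 + 7.285*I)
y(-74, 116) + H = (116² - 151*(-74)) + (5921 + I*√10402/14) = (13456 + 11174) + (5921 + I*√10402/14) = 24630 + (5921 + I*√10402/14) = 30551 + I*√10402/14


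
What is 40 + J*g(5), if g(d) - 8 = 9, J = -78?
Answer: -1286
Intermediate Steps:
g(d) = 17 (g(d) = 8 + 9 = 17)
40 + J*g(5) = 40 - 78*17 = 40 - 1326 = -1286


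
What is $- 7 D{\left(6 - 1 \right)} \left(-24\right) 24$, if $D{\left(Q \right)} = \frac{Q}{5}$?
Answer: $4032$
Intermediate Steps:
$D{\left(Q \right)} = \frac{Q}{5}$ ($D{\left(Q \right)} = Q \frac{1}{5} = \frac{Q}{5}$)
$- 7 D{\left(6 - 1 \right)} \left(-24\right) 24 = - 7 \frac{6 - 1}{5} \left(-24\right) 24 = - 7 \cdot \frac{1}{5} \cdot 5 \left(-24\right) 24 = - 7 \cdot 1 \left(-24\right) 24 = - 7 \left(\left(-24\right) 24\right) = \left(-7\right) \left(-576\right) = 4032$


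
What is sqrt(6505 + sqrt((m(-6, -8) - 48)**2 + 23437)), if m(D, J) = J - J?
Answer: sqrt(6505 + sqrt(25741)) ≈ 81.642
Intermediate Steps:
m(D, J) = 0
sqrt(6505 + sqrt((m(-6, -8) - 48)**2 + 23437)) = sqrt(6505 + sqrt((0 - 48)**2 + 23437)) = sqrt(6505 + sqrt((-48)**2 + 23437)) = sqrt(6505 + sqrt(2304 + 23437)) = sqrt(6505 + sqrt(25741))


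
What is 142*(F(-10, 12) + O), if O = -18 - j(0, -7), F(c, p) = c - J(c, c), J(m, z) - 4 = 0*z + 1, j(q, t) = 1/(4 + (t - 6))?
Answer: -42032/9 ≈ -4670.2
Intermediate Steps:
j(q, t) = 1/(-2 + t) (j(q, t) = 1/(4 + (-6 + t)) = 1/(-2 + t))
J(m, z) = 5 (J(m, z) = 4 + (0*z + 1) = 4 + (0 + 1) = 4 + 1 = 5)
F(c, p) = -5 + c (F(c, p) = c - 1*5 = c - 5 = -5 + c)
O = -161/9 (O = -18 - 1/(-2 - 7) = -18 - 1/(-9) = -18 - 1*(-⅑) = -18 + ⅑ = -161/9 ≈ -17.889)
142*(F(-10, 12) + O) = 142*((-5 - 10) - 161/9) = 142*(-15 - 161/9) = 142*(-296/9) = -42032/9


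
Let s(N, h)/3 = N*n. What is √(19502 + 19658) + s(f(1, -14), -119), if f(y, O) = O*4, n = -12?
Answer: 2016 + 2*√9790 ≈ 2213.9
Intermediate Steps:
f(y, O) = 4*O
s(N, h) = -36*N (s(N, h) = 3*(N*(-12)) = 3*(-12*N) = -36*N)
√(19502 + 19658) + s(f(1, -14), -119) = √(19502 + 19658) - 144*(-14) = √39160 - 36*(-56) = 2*√9790 + 2016 = 2016 + 2*√9790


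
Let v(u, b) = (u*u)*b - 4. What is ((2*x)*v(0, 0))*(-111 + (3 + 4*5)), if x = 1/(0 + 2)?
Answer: 352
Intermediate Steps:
v(u, b) = -4 + b*u² (v(u, b) = u²*b - 4 = b*u² - 4 = -4 + b*u²)
x = ½ (x = 1/2 = ½ ≈ 0.50000)
((2*x)*v(0, 0))*(-111 + (3 + 4*5)) = ((2*(½))*(-4 + 0*0²))*(-111 + (3 + 4*5)) = (1*(-4 + 0*0))*(-111 + (3 + 20)) = (1*(-4 + 0))*(-111 + 23) = (1*(-4))*(-88) = -4*(-88) = 352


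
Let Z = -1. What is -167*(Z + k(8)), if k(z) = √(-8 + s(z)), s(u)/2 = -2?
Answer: 167 - 334*I*√3 ≈ 167.0 - 578.5*I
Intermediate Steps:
s(u) = -4 (s(u) = 2*(-2) = -4)
k(z) = 2*I*√3 (k(z) = √(-8 - 4) = √(-12) = 2*I*√3)
-167*(Z + k(8)) = -167*(-1 + 2*I*√3) = 167 - 334*I*√3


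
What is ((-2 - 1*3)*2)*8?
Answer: -80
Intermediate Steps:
((-2 - 1*3)*2)*8 = ((-2 - 3)*2)*8 = -5*2*8 = -10*8 = -80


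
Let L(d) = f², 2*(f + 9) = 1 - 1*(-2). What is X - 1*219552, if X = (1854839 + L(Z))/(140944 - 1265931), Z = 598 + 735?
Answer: -987980002877/4499948 ≈ -2.1955e+5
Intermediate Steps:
f = -15/2 (f = -9 + (1 - 1*(-2))/2 = -9 + (1 + 2)/2 = -9 + (½)*3 = -9 + 3/2 = -15/2 ≈ -7.5000)
Z = 1333
L(d) = 225/4 (L(d) = (-15/2)² = 225/4)
X = -7419581/4499948 (X = (1854839 + 225/4)/(140944 - 1265931) = (7419581/4)/(-1124987) = (7419581/4)*(-1/1124987) = -7419581/4499948 ≈ -1.6488)
X - 1*219552 = -7419581/4499948 - 1*219552 = -7419581/4499948 - 219552 = -987980002877/4499948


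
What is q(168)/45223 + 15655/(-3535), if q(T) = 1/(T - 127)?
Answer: -57478426/12979001 ≈ -4.4286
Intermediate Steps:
q(T) = 1/(-127 + T)
q(168)/45223 + 15655/(-3535) = 1/((-127 + 168)*45223) + 15655/(-3535) = (1/45223)/41 + 15655*(-1/3535) = (1/41)*(1/45223) - 31/7 = 1/1854143 - 31/7 = -57478426/12979001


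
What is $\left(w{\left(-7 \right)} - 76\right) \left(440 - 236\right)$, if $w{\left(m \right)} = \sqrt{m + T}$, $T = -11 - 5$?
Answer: $-15504 + 204 i \sqrt{23} \approx -15504.0 + 978.35 i$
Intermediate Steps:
$T = -16$
$w{\left(m \right)} = \sqrt{-16 + m}$ ($w{\left(m \right)} = \sqrt{m - 16} = \sqrt{-16 + m}$)
$\left(w{\left(-7 \right)} - 76\right) \left(440 - 236\right) = \left(\sqrt{-16 - 7} - 76\right) \left(440 - 236\right) = \left(\sqrt{-23} - 76\right) 204 = \left(i \sqrt{23} - 76\right) 204 = \left(-76 + i \sqrt{23}\right) 204 = -15504 + 204 i \sqrt{23}$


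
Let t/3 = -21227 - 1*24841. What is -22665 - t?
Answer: 115539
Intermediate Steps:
t = -138204 (t = 3*(-21227 - 1*24841) = 3*(-21227 - 24841) = 3*(-46068) = -138204)
-22665 - t = -22665 - 1*(-138204) = -22665 + 138204 = 115539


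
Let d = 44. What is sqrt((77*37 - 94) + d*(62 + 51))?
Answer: sqrt(7727) ≈ 87.903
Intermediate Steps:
sqrt((77*37 - 94) + d*(62 + 51)) = sqrt((77*37 - 94) + 44*(62 + 51)) = sqrt((2849 - 94) + 44*113) = sqrt(2755 + 4972) = sqrt(7727)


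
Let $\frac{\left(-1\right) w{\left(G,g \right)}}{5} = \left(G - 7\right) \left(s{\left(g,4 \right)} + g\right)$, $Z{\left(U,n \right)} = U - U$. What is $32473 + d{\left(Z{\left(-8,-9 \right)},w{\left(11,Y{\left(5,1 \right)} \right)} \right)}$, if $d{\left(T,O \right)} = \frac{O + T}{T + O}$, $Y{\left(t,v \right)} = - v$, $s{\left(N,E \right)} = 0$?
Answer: $32474$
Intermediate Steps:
$Z{\left(U,n \right)} = 0$
$w{\left(G,g \right)} = - 5 g \left(-7 + G\right)$ ($w{\left(G,g \right)} = - 5 \left(G - 7\right) \left(0 + g\right) = - 5 \left(-7 + G\right) g = - 5 g \left(-7 + G\right)$)
$d{\left(T,O \right)} = 1$ ($d{\left(T,O \right)} = \frac{O + T}{O + T} = 1$)
$32473 + d{\left(Z{\left(-8,-9 \right)},w{\left(11,Y{\left(5,1 \right)} \right)} \right)} = 32473 + 1 = 32474$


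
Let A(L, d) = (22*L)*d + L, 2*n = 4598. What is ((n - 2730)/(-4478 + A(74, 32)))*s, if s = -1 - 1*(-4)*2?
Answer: -3017/47692 ≈ -0.063260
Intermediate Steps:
n = 2299 (n = (½)*4598 = 2299)
A(L, d) = L + 22*L*d (A(L, d) = 22*L*d + L = L + 22*L*d)
s = 7 (s = -1 + 4*2 = -1 + 8 = 7)
((n - 2730)/(-4478 + A(74, 32)))*s = ((2299 - 2730)/(-4478 + 74*(1 + 22*32)))*7 = -431/(-4478 + 74*(1 + 704))*7 = -431/(-4478 + 74*705)*7 = -431/(-4478 + 52170)*7 = -431/47692*7 = -3017/47692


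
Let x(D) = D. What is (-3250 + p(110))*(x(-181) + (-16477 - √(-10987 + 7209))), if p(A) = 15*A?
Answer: 26652800 + 1600*I*√3778 ≈ 2.6653e+7 + 98345.0*I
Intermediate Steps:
(-3250 + p(110))*(x(-181) + (-16477 - √(-10987 + 7209))) = (-3250 + 15*110)*(-181 + (-16477 - √(-10987 + 7209))) = (-3250 + 1650)*(-181 + (-16477 - √(-3778))) = -1600*(-181 + (-16477 - I*√3778)) = -1600*(-16658 - I*√3778) = 26652800 + 1600*I*√3778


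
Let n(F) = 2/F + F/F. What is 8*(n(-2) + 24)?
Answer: 192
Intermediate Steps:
n(F) = 1 + 2/F (n(F) = 2/F + 1 = 1 + 2/F)
8*(n(-2) + 24) = 8*((2 - 2)/(-2) + 24) = 8*(-½*0 + 24) = 8*(0 + 24) = 8*24 = 192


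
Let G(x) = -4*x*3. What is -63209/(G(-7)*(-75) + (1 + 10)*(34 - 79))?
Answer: 63209/6795 ≈ 9.3023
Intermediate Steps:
G(x) = -12*x
-63209/(G(-7)*(-75) + (1 + 10)*(34 - 79)) = -63209/(-12*(-7)*(-75) + (1 + 10)*(34 - 79)) = -63209/(84*(-75) + 11*(-45)) = -63209/(-6300 - 495) = -63209/(-6795) = -63209*(-1/6795) = 63209/6795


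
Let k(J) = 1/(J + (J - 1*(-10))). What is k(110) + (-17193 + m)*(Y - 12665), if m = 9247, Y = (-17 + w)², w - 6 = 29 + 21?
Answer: 20366551521/230 ≈ 8.8550e+7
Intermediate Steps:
w = 56 (w = 6 + (29 + 21) = 6 + 50 = 56)
k(J) = 1/(10 + 2*J) (k(J) = 1/(J + (J + 10)) = 1/(J + (10 + J)) = 1/(10 + 2*J))
Y = 1521 (Y = (-17 + 56)² = 39² = 1521)
k(110) + (-17193 + m)*(Y - 12665) = 1/(2*(5 + 110)) + (-17193 + 9247)*(1521 - 12665) = (½)/115 - 7946*(-11144) = (½)*(1/115) + 88550224 = 1/230 + 88550224 = 20366551521/230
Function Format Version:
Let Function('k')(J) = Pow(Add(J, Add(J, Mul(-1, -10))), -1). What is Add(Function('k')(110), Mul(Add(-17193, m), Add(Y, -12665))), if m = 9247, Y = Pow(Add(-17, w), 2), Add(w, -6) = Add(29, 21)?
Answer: Rational(20366551521, 230) ≈ 8.8550e+7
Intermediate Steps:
w = 56 (w = Add(6, Add(29, 21)) = Add(6, 50) = 56)
Function('k')(J) = Pow(Add(10, Mul(2, J)), -1) (Function('k')(J) = Pow(Add(J, Add(J, 10)), -1) = Pow(Add(J, Add(10, J)), -1) = Pow(Add(10, Mul(2, J)), -1))
Y = 1521 (Y = Pow(Add(-17, 56), 2) = Pow(39, 2) = 1521)
Add(Function('k')(110), Mul(Add(-17193, m), Add(Y, -12665))) = Add(Mul(Rational(1, 2), Pow(Add(5, 110), -1)), Mul(Add(-17193, 9247), Add(1521, -12665))) = Add(Mul(Rational(1, 2), Pow(115, -1)), Mul(-7946, -11144)) = Add(Mul(Rational(1, 2), Rational(1, 115)), 88550224) = Add(Rational(1, 230), 88550224) = Rational(20366551521, 230)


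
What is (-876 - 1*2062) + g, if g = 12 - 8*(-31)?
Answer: -2678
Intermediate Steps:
g = 260 (g = 12 + 248 = 260)
(-876 - 1*2062) + g = (-876 - 1*2062) + 260 = (-876 - 2062) + 260 = -2938 + 260 = -2678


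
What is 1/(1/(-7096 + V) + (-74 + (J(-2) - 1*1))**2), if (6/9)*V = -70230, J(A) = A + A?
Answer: 112441/701744280 ≈ 0.00016023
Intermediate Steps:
J(A) = 2*A
V = -105345 (V = (3/2)*(-70230) = -105345)
1/(1/(-7096 + V) + (-74 + (J(-2) - 1*1))**2) = 1/(1/(-7096 - 105345) + (-74 + (2*(-2) - 1*1))**2) = 1/(1/(-112441) + (-74 + (-4 - 1))**2) = 1/(-1/112441 + (-74 - 5)**2) = 1/(-1/112441 + (-79)**2) = 1/(-1/112441 + 6241) = 1/(701744280/112441) = 112441/701744280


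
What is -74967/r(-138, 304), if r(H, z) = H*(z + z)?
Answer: 24989/27968 ≈ 0.89349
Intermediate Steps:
r(H, z) = 2*H*z (r(H, z) = H*(2*z) = 2*H*z)
-74967/r(-138, 304) = -74967/(2*(-138)*304) = -74967/(-83904) = -74967*(-1/83904) = 24989/27968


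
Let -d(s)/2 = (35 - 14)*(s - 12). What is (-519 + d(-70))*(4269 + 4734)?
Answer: 26333775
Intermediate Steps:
d(s) = 504 - 42*s (d(s) = -2*(35 - 14)*(s - 12) = -42*(-12 + s) = -2*(-252 + 21*s) = 504 - 42*s)
(-519 + d(-70))*(4269 + 4734) = (-519 + (504 - 42*(-70)))*(4269 + 4734) = (-519 + (504 + 2940))*9003 = (-519 + 3444)*9003 = 2925*9003 = 26333775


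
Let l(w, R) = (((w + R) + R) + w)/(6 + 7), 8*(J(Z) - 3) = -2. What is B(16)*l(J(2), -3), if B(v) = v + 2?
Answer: -9/13 ≈ -0.69231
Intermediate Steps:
J(Z) = 11/4 (J(Z) = 3 + (1/8)*(-2) = 3 - 1/4 = 11/4)
B(v) = 2 + v
l(w, R) = 2*R/13 + 2*w/13 (l(w, R) = (((R + w) + R) + w)/13 = ((w + 2*R) + w)*(1/13) = (2*R + 2*w)*(1/13) = 2*R/13 + 2*w/13)
B(16)*l(J(2), -3) = (2 + 16)*((2/13)*(-3) + (2/13)*(11/4)) = 18*(-6/13 + 11/26) = 18*(-1/26) = -9/13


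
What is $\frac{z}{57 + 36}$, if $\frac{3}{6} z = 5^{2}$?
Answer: $\frac{50}{93} \approx 0.53763$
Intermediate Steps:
$z = 50$ ($z = 2 \cdot 5^{2} = 2 \cdot 25 = 50$)
$\frac{z}{57 + 36} = \frac{50}{57 + 36} = \frac{50}{93}$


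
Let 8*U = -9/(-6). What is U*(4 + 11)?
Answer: 45/16 ≈ 2.8125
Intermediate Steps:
U = 3/16 (U = (-9/(-6))/8 = (-9*(-1/6))/8 = (1/8)*(3/2) = 3/16 ≈ 0.18750)
U*(4 + 11) = 3*(4 + 11)/16 = (3/16)*15 = 45/16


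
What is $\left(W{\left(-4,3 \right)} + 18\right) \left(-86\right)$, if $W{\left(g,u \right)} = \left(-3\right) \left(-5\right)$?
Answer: $-2838$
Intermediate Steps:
$W{\left(g,u \right)} = 15$
$\left(W{\left(-4,3 \right)} + 18\right) \left(-86\right) = \left(15 + 18\right) \left(-86\right) = 33 \left(-86\right) = -2838$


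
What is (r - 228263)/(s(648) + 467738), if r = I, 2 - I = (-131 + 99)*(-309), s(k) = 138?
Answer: -238149/467876 ≈ -0.50900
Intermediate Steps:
I = -9886 (I = 2 - (-131 + 99)*(-309) = 2 - (-32)*(-309) = 2 - 1*9888 = 2 - 9888 = -9886)
r = -9886
(r - 228263)/(s(648) + 467738) = (-9886 - 228263)/(138 + 467738) = -238149/467876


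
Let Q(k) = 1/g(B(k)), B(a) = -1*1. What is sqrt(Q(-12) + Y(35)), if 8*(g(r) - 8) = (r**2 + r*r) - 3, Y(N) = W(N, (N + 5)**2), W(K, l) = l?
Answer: 2*sqrt(176414)/21 ≈ 40.002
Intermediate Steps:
B(a) = -1
Y(N) = (5 + N)**2 (Y(N) = (N + 5)**2 = (5 + N)**2)
g(r) = 61/8 + r**2/4 (g(r) = 8 + ((r**2 + r*r) - 3)/8 = 8 + ((r**2 + r**2) - 3)/8 = 8 + (2*r**2 - 3)/8 = 8 + (-3 + 2*r**2)/8 = 8 + (-3/8 + r**2/4) = 61/8 + r**2/4)
Q(k) = 8/63 (Q(k) = 1/(61/8 + (1/4)*(-1)**2) = 1/(61/8 + (1/4)*1) = 1/(61/8 + 1/4) = 1/(63/8) = 8/63)
sqrt(Q(-12) + Y(35)) = sqrt(8/63 + (5 + 35)**2) = sqrt(8/63 + 40**2) = sqrt(8/63 + 1600) = sqrt(100808/63) = 2*sqrt(176414)/21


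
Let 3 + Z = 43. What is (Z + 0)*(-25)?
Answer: -1000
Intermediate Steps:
Z = 40 (Z = -3 + 43 = 40)
(Z + 0)*(-25) = (40 + 0)*(-25) = 40*(-25) = -1000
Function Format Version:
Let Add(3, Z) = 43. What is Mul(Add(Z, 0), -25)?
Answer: -1000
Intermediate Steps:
Z = 40 (Z = Add(-3, 43) = 40)
Mul(Add(Z, 0), -25) = Mul(Add(40, 0), -25) = Mul(40, -25) = -1000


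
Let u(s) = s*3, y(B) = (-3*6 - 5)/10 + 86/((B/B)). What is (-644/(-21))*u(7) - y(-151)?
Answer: 5603/10 ≈ 560.30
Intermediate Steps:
y(B) = 837/10 (y(B) = (-18 - 5)*(⅒) + 86/1 = -23*⅒ + 86*1 = -23/10 + 86 = 837/10)
u(s) = 3*s
(-644/(-21))*u(7) - y(-151) = (-644/(-21))*(3*7) - 1*837/10 = -644*(-1)/21*21 - 837/10 = -28*(-23/21)*21 - 837/10 = (92/3)*21 - 837/10 = 644 - 837/10 = 5603/10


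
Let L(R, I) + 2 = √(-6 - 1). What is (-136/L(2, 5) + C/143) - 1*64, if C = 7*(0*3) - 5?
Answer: -511/13 + 136*I*√7/11 ≈ -39.308 + 32.711*I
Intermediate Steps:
C = -5 (C = 7*0 - 5 = 0 - 5 = -5)
L(R, I) = -2 + I*√7 (L(R, I) = -2 + √(-6 - 1) = -2 + √(-7) = -2 + I*√7)
(-136/L(2, 5) + C/143) - 1*64 = (-136/(-2 + I*√7) - 5/143) - 1*64 = (-136/(-2 + I*√7) - 5*1/143) - 64 = (-136/(-2 + I*√7) - 5/143) - 64 = (-5/143 - 136/(-2 + I*√7)) - 64 = -9157/143 - 136/(-2 + I*√7)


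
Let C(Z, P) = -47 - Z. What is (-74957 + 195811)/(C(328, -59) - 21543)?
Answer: -60427/10959 ≈ -5.5139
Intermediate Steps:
(-74957 + 195811)/(C(328, -59) - 21543) = (-74957 + 195811)/((-47 - 1*328) - 21543) = 120854/((-47 - 328) - 21543) = 120854/(-375 - 21543) = 120854/(-21918) = 120854*(-1/21918) = -60427/10959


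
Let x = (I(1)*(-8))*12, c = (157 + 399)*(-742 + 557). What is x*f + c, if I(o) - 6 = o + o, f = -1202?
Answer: 820276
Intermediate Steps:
I(o) = 6 + 2*o (I(o) = 6 + (o + o) = 6 + 2*o)
c = -102860 (c = 556*(-185) = -102860)
x = -768 (x = ((6 + 2*1)*(-8))*12 = ((6 + 2)*(-8))*12 = (8*(-8))*12 = -64*12 = -768)
x*f + c = -768*(-1202) - 102860 = 923136 - 102860 = 820276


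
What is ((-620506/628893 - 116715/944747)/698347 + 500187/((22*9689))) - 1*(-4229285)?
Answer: 374052346795039495183334040863/88443351360331494887646 ≈ 4.2293e+6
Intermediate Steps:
((-620506/628893 - 116715/944747)/698347 + 500187/((22*9689))) - 1*(-4229285) = ((-620506*1/628893 - 116715*1/944747)*(1/698347) + 500187/213158) + 4229285 = ((-620506/628893 - 116715/944747)*(1/698347) + 500187*(1/213158)) + 4229285 = (-659622428477/594144775071*1/698347 + 500187/213158) + 4229285 = (-659622428477/414919221236507637 + 500187/213158) + 4229285 = 207537059908827436127753/88443351360331494887646 + 4229285 = 374052346795039495183334040863/88443351360331494887646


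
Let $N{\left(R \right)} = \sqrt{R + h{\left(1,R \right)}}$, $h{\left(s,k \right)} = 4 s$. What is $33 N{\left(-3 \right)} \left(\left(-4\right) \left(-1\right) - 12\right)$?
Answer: $-264$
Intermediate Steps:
$N{\left(R \right)} = \sqrt{4 + R}$ ($N{\left(R \right)} = \sqrt{R + 4 \cdot 1} = \sqrt{R + 4} = \sqrt{4 + R}$)
$33 N{\left(-3 \right)} \left(\left(-4\right) \left(-1\right) - 12\right) = 33 \sqrt{4 - 3} \left(\left(-4\right) \left(-1\right) - 12\right) = 33 \sqrt{1} \left(4 - 12\right) = 33 \cdot 1 \left(-8\right) = 33 \left(-8\right) = -264$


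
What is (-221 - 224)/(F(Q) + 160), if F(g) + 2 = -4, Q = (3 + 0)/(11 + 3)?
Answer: -445/154 ≈ -2.8896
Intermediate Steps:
Q = 3/14 ≈ 0.21429
F(g) = -6 (F(g) = -2 - 4 = -6)
(-221 - 224)/(F(Q) + 160) = (-221 - 224)/(-6 + 160) = -445/154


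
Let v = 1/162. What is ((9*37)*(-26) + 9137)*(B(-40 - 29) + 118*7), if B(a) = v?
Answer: 64096427/162 ≈ 3.9566e+5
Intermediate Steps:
v = 1/162 ≈ 0.0061728
B(a) = 1/162
((9*37)*(-26) + 9137)*(B(-40 - 29) + 118*7) = ((9*37)*(-26) + 9137)*(1/162 + 118*7) = (333*(-26) + 9137)*(1/162 + 826) = (-8658 + 9137)*(133813/162) = 479*(133813/162) = 64096427/162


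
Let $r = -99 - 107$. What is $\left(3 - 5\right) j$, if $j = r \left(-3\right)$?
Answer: $-1236$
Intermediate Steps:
$r = -206$
$j = 618$ ($j = \left(-206\right) \left(-3\right) = 618$)
$\left(3 - 5\right) j = \left(3 - 5\right) 618 = \left(-2\right) 618 = -1236$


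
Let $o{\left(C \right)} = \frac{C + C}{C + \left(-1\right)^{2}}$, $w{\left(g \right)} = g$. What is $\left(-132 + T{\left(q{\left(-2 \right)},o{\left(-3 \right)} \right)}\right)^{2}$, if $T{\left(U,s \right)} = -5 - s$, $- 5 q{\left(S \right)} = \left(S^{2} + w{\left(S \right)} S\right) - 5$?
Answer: $19600$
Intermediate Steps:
$q{\left(S \right)} = 1 - \frac{2 S^{2}}{5}$ ($q{\left(S \right)} = - \frac{\left(S^{2} + S S\right) - 5}{5} = - \frac{\left(S^{2} + S^{2}\right) - 5}{5} = - \frac{2 S^{2} - 5}{5} = - \frac{-5 + 2 S^{2}}{5} = 1 - \frac{2 S^{2}}{5}$)
$o{\left(C \right)} = \frac{2 C}{1 + C}$ ($o{\left(C \right)} = \frac{2 C}{C + 1} = \frac{2 C}{1 + C}$)
$\left(-132 + T{\left(q{\left(-2 \right)},o{\left(-3 \right)} \right)}\right)^{2} = \left(-132 - \left(5 + 2 \left(-3\right) \frac{1}{1 - 3}\right)\right)^{2} = \left(-132 - \left(5 + 2 \left(-3\right) \frac{1}{-2}\right)\right)^{2} = \left(-132 - \left(5 + 2 \left(-3\right) \left(- \frac{1}{2}\right)\right)\right)^{2} = \left(-132 - 8\right)^{2} = \left(-140\right)^{2} = 19600$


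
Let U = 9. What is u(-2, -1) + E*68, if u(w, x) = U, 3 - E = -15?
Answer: 1233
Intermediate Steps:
E = 18 (E = 3 - 1*(-15) = 3 + 15 = 18)
u(w, x) = 9
u(-2, -1) + E*68 = 9 + 18*68 = 9 + 1224 = 1233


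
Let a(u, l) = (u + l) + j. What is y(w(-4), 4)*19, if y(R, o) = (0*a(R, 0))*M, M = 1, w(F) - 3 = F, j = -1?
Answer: 0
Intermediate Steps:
w(F) = 3 + F
a(u, l) = -1 + l + u (a(u, l) = (u + l) - 1 = (l + u) - 1 = -1 + l + u)
y(R, o) = 0 (y(R, o) = (0*(-1 + 0 + R))*1 = (0*(-1 + R))*1 = 0*1 = 0)
y(w(-4), 4)*19 = 0*19 = 0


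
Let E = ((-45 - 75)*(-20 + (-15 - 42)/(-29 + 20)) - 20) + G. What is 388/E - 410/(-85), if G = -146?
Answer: 63732/12529 ≈ 5.0868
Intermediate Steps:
E = 1474 (E = ((-45 - 75)*(-20 + (-15 - 42)/(-29 + 20)) - 20) - 146 = (-120*(-20 - 57/(-9)) - 20) - 146 = (-120*(-20 - 57*(-⅑)) - 20) - 146 = (-120*(-20 + 19/3) - 20) - 146 = (-120*(-41/3) - 20) - 146 = (1640 - 20) - 146 = 1620 - 146 = 1474)
388/E - 410/(-85) = 388/1474 - 410/(-85) = 388*(1/1474) - 410*(-1/85) = 194/737 + 82/17 = 63732/12529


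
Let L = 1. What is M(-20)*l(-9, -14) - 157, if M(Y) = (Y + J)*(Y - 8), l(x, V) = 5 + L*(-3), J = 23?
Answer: -325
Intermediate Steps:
l(x, V) = 2 (l(x, V) = 5 + 1*(-3) = 5 - 3 = 2)
M(Y) = (-8 + Y)*(23 + Y) (M(Y) = (Y + 23)*(Y - 8) = (23 + Y)*(-8 + Y) = (-8 + Y)*(23 + Y))
M(-20)*l(-9, -14) - 157 = (-184 + (-20)² + 15*(-20))*2 - 157 = (-184 + 400 - 300)*2 - 157 = -84*2 - 157 = -168 - 157 = -325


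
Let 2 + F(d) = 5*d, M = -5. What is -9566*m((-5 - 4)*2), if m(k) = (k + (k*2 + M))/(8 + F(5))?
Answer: 564394/31 ≈ 18206.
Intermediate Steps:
F(d) = -2 + 5*d
m(k) = -5/31 + 3*k/31 (m(k) = (k + (k*2 - 5))/(8 + (-2 + 5*5)) = (k + (2*k - 5))/(8 + (-2 + 25)) = (k + (-5 + 2*k))/(8 + 23) = (-5 + 3*k)/31 = (-5 + 3*k)*(1/31) = -5/31 + 3*k/31)
-9566*m((-5 - 4)*2) = -9566*(-5/31 + 3*((-5 - 4)*2)/31) = -9566*(-5/31 + 3*(-9*2)/31) = -9566*(-5/31 + (3/31)*(-18)) = -9566*(-5/31 - 54/31) = -9566*(-59/31) = 564394/31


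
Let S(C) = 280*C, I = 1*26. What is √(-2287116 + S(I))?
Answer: 2*I*√569959 ≈ 1509.9*I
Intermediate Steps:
I = 26
√(-2287116 + S(I)) = √(-2287116 + 280*26) = √(-2287116 + 7280) = √(-2279836) = 2*I*√569959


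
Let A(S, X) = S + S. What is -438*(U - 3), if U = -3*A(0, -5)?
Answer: 1314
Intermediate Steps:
A(S, X) = 2*S
U = 0 (U = -6*0 = -3*0 = 0)
-438*(U - 3) = -438*(0 - 3) = -438*(-3) = 1314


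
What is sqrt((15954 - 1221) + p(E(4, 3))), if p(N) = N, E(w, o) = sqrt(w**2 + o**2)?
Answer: sqrt(14738) ≈ 121.40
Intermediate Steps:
E(w, o) = sqrt(o**2 + w**2)
sqrt((15954 - 1221) + p(E(4, 3))) = sqrt((15954 - 1221) + sqrt(3**2 + 4**2)) = sqrt(14733 + sqrt(9 + 16)) = sqrt(14733 + sqrt(25)) = sqrt(14733 + 5) = sqrt(14738)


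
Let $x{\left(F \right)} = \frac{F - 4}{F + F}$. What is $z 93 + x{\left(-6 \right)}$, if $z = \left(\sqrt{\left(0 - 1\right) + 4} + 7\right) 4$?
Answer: $\frac{15629}{6} + 372 \sqrt{3} \approx 3249.2$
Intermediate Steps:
$x{\left(F \right)} = \frac{-4 + F}{2 F}$
$z = 28 + 4 \sqrt{3}$ ($z = \left(\sqrt{\left(0 - 1\right) + 4} + 7\right) 4 = \left(\sqrt{-1 + 4} + 7\right) 4 = \left(\sqrt{3} + 7\right) 4 = \left(7 + \sqrt{3}\right) 4 = 28 + 4 \sqrt{3} \approx 34.928$)
$z 93 + x{\left(-6 \right)} = \left(28 + 4 \sqrt{3}\right) 93 + \frac{-4 - 6}{2 \left(-6\right)} = \left(2604 + 372 \sqrt{3}\right) + \frac{1}{2} \left(- \frac{1}{6}\right) \left(-10\right) = \left(2604 + 372 \sqrt{3}\right) + \frac{5}{6} = \frac{15629}{6} + 372 \sqrt{3}$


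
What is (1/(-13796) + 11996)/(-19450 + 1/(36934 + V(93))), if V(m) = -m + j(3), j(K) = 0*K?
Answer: -2032356053805/3295208855468 ≈ -0.61676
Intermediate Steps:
j(K) = 0
V(m) = -m (V(m) = -m + 0 = -m)
(1/(-13796) + 11996)/(-19450 + 1/(36934 + V(93))) = (1/(-13796) + 11996)/(-19450 + 1/(36934 - 1*93)) = (-1/13796 + 11996)/(-19450 + 1/(36934 - 93)) = 165496815/(13796*(-19450 + 1/36841)) = 165496815/(13796*(-716557449/36841)) = (165496815/13796)*(-36841/716557449) = -2032356053805/3295208855468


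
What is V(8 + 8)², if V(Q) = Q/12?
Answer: 16/9 ≈ 1.7778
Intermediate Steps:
V(Q) = Q/12 (V(Q) = Q*(1/12) = Q/12)
V(8 + 8)² = ((8 + 8)/12)² = ((1/12)*16)² = (4/3)² = 16/9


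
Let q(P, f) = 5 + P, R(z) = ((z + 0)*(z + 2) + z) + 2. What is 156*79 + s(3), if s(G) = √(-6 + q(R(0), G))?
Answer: 12325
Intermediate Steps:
R(z) = 2 + z + z*(2 + z) (R(z) = (z*(2 + z) + z) + 2 = (z + z*(2 + z)) + 2 = 2 + z + z*(2 + z))
s(G) = 1 (s(G) = √(-6 + (5 + (2 + 0² + 3*0))) = √(-6 + (5 + (2 + 0 + 0))) = √(-6 + (5 + 2)) = √(-6 + 7) = √1 = 1)
156*79 + s(3) = 156*79 + 1 = 12324 + 1 = 12325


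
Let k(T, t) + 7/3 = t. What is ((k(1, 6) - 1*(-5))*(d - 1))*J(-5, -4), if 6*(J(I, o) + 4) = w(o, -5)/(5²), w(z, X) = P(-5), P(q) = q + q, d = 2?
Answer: -1586/45 ≈ -35.244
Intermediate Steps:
k(T, t) = -7/3 + t
P(q) = 2*q
w(z, X) = -10 (w(z, X) = 2*(-5) = -10)
J(I, o) = -61/15 (J(I, o) = -4 + (-10/(5²))/6 = -4 + (-10/25)/6 = -4 + (-10*1/25)/6 = -4 + (⅙)*(-⅖) = -4 - 1/15 = -61/15)
((k(1, 6) - 1*(-5))*(d - 1))*J(-5, -4) = (((-7/3 + 6) - 1*(-5))*(2 - 1))*(-61/15) = ((11/3 + 5)*1)*(-61/15) = ((26/3)*1)*(-61/15) = (26/3)*(-61/15) = -1586/45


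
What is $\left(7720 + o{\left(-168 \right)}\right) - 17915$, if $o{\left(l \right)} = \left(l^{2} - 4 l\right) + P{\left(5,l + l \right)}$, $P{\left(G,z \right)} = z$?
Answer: $18365$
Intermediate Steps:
$o{\left(l \right)} = l^{2} - 2 l$ ($o{\left(l \right)} = \left(l^{2} - 4 l\right) + \left(l + l\right) = \left(l^{2} - 4 l\right) + 2 l = l^{2} - 2 l$)
$\left(7720 + o{\left(-168 \right)}\right) - 17915 = \left(7720 - 168 \left(-2 - 168\right)\right) - 17915 = \left(7720 - -28560\right) - 17915 = \left(7720 + 28560\right) - 17915 = 36280 - 17915 = 18365$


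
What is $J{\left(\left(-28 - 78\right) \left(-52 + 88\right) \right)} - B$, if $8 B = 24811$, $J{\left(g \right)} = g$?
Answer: $- \frac{55339}{8} \approx -6917.4$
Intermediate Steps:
$B = \frac{24811}{8}$ ($B = \frac{1}{8} \cdot 24811 = \frac{24811}{8} \approx 3101.4$)
$J{\left(\left(-28 - 78\right) \left(-52 + 88\right) \right)} - B = \left(-28 - 78\right) \left(-52 + 88\right) - \frac{24811}{8} = \left(-106\right) 36 - \frac{24811}{8} = -3816 - \frac{24811}{8} = - \frac{55339}{8}$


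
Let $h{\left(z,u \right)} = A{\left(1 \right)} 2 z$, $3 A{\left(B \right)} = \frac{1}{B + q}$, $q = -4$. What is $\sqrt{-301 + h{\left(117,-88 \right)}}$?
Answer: $i \sqrt{327} \approx 18.083 i$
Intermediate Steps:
$A{\left(B \right)} = \frac{1}{3 \left(-4 + B\right)}$ ($A{\left(B \right)} = \frac{1}{3 \left(B - 4\right)} = \frac{1}{3 \left(-4 + B\right)}$)
$h{\left(z,u \right)} = - \frac{2 z}{9}$ ($h{\left(z,u \right)} = \frac{1}{3 \left(-4 + 1\right)} 2 z = \frac{1}{3 \left(-3\right)} 2 z = \frac{1}{3} \left(- \frac{1}{3}\right) 2 z = \left(- \frac{1}{9}\right) 2 z = - \frac{2 z}{9}$)
$\sqrt{-301 + h{\left(117,-88 \right)}} = \sqrt{-301 - 26} = \sqrt{-327} = i \sqrt{327}$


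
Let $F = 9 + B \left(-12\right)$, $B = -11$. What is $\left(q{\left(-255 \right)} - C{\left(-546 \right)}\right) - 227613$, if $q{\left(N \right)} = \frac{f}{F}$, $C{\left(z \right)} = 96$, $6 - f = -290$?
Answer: $- \frac{32106673}{141} \approx -2.2771 \cdot 10^{5}$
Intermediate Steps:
$f = 296$ ($f = 6 - -290 = 6 + 290 = 296$)
$F = 141$ ($F = 9 - -132 = 9 + 132 = 141$)
$q{\left(N \right)} = \frac{296}{141}$
$\left(q{\left(-255 \right)} - C{\left(-546 \right)}\right) - 227613 = \left(\frac{296}{141} - 96\right) - 227613 = - \frac{13240}{141} - 227613 = - \frac{32106673}{141}$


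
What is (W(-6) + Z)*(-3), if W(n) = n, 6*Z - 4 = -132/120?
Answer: 331/20 ≈ 16.550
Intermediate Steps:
Z = 29/60 (Z = ⅔ + (-132/120)/6 = ⅔ + (-132*1/120)/6 = ⅔ + (⅙)*(-11/10) = ⅔ - 11/60 = 29/60 ≈ 0.48333)
(W(-6) + Z)*(-3) = (-6 + 29/60)*(-3) = -331/60*(-3) = 331/20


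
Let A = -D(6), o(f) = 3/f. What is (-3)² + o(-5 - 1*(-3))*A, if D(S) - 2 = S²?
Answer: 66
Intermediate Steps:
D(S) = 2 + S²
A = -38 (A = -(2 + 6²) = -(2 + 36) = -1*38 = -38)
(-3)² + o(-5 - 1*(-3))*A = (-3)² + (3/(-5 - 1*(-3)))*(-38) = 9 + (3/(-5 + 3))*(-38) = 9 + (3/(-2))*(-38) = 9 + (3*(-½))*(-38) = 9 - 3/2*(-38) = 9 + 57 = 66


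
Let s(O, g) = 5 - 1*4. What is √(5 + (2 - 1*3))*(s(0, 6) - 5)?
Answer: -8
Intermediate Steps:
s(O, g) = 1 (s(O, g) = 5 - 4 = 1)
√(5 + (2 - 1*3))*(s(0, 6) - 5) = √(5 + (2 - 1*3))*(1 - 5) = √(5 + (2 - 3))*(-4) = √(5 - 1)*(-4) = √4*(-4) = 2*(-4) = -8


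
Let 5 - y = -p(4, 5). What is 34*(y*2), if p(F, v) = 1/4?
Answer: 357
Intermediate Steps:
p(F, v) = ¼
y = 21/4 (y = 5 - (-1)/4 = 5 - 1*(-¼) = 5 + ¼ = 21/4 ≈ 5.2500)
34*(y*2) = 34*((21/4)*2) = 34*(21/2) = 357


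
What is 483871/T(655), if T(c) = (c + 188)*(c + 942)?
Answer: 483871/1346271 ≈ 0.35942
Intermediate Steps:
T(c) = (188 + c)*(942 + c)
483871/T(655) = 483871/(177096 + 655² + 1130*655) = 483871/(177096 + 429025 + 740150) = 483871/1346271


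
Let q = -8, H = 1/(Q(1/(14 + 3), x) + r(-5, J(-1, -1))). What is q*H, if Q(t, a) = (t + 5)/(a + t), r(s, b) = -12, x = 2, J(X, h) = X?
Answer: 140/167 ≈ 0.83832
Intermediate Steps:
Q(t, a) = (5 + t)/(a + t)
H = -35/334 (H = 1/((5 + 1/(14 + 3))/(2 + 1/(14 + 3)) - 12) = 1/((5 + 1/17)/(2 + 1/17) - 12) = 1/((86/17)/(35/17) - 12) = 1/((17/35)*(86/17) - 12) = 1/(86/35 - 12) = 1/(-334/35) = -35/334 ≈ -0.10479)
q*H = -8*(-35/334) = 140/167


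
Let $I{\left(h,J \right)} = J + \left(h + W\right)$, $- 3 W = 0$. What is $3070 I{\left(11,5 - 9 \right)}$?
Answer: $21490$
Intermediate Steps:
$W = 0$ ($W = \left(- \frac{1}{3}\right) 0 = 0$)
$I{\left(h,J \right)} = J + h$ ($I{\left(h,J \right)} = J + \left(h + 0\right) = J + h$)
$3070 I{\left(11,5 - 9 \right)} = 3070 \left(\left(5 - 9\right) + 11\right) = 3070 \left(-4 + 11\right) = 3070 \cdot 7 = 21490$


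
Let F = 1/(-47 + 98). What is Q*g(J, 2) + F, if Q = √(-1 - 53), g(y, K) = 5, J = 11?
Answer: 1/51 + 15*I*√6 ≈ 0.019608 + 36.742*I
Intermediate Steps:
F = 1/51 ≈ 0.019608
Q = 3*I*√6 (Q = √(-54) = 3*I*√6 ≈ 7.3485*I)
Q*g(J, 2) + F = (3*I*√6)*5 + 1/51 = 15*I*√6 + 1/51 = 1/51 + 15*I*√6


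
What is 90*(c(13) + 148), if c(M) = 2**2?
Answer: 13680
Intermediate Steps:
c(M) = 4
90*(c(13) + 148) = 90*(4 + 148) = 90*152 = 13680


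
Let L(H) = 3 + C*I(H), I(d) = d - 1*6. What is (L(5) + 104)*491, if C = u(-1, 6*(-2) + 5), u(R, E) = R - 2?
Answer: 54010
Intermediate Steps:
u(R, E) = -2 + R
C = -3 (C = -2 - 1 = -3)
I(d) = -6 + d (I(d) = d - 6 = -6 + d)
L(H) = 21 - 3*H (L(H) = 3 - 3*(-6 + H) = 3 + (18 - 3*H) = 21 - 3*H)
(L(5) + 104)*491 = ((21 - 3*5) + 104)*491 = ((21 - 15) + 104)*491 = (6 + 104)*491 = 110*491 = 54010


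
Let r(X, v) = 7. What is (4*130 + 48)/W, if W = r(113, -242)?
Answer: 568/7 ≈ 81.143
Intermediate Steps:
W = 7
(4*130 + 48)/W = (4*130 + 48)/7 = (520 + 48)*(⅐) = 568*(⅐) = 568/7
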